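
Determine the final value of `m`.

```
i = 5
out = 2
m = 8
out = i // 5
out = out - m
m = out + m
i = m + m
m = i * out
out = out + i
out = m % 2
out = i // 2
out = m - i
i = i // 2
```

-14

out = 5//5 = 1
out = 1-8 = -7
m = (-7)+8 = 1
i = 1+1 = 2
m = 2*(-7) = -14
out = (-7)+2 = -5
out = (-14)%2 = 0
out = 2//2 = 1
out = (-14)-2 = -16
i = 2//2 = 1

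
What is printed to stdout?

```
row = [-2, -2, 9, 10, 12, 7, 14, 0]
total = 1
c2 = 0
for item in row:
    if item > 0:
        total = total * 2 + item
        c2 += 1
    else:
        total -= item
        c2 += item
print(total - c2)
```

item=-2: not >0, total = 1-(-2) = 3; c2=-2
item=-2: not >0, total = 3-(-2) = 5; c2=-4
item=9: >0, total = 5*2+9 = 19; c2=-3
item=10: >0, total = 19*2+10 = 48; c2=-2
item=12: >0, total = 48*2+12 = 108; c2=-1
item=7: >0, total = 108*2+7 = 223; c2=0
item=14: >0, total = 223*2+14 = 460; c2=1
item=0: not >0, total = 460-0 = 460; c2=1
total-c2 = 460-1 = 459

459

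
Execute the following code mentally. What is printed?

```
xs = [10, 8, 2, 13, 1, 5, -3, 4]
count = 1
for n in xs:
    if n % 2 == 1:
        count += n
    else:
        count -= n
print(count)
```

n=10: not odd, count = 1-10 = -9
n=8: not odd, count = (-9)-8 = -17
n=2: not odd, count = (-17)-2 = -19
n=13: odd, count = (-19)+13 = -6
n=1: odd, count = (-6)+1 = -5
n=5: odd, count = (-5)+5 = 0
n=-3: odd, count = 0+(-3) = -3
n=4: not odd, count = (-3)-4 = -7

-7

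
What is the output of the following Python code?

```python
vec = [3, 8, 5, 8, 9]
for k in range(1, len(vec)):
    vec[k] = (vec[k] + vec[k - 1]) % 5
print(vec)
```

k=1: vec[1] = (8+3)%5 = 1 → [3, 1, 5, 8, 9]
k=2: vec[2] = (5+1)%5 = 1 → [3, 1, 1, 8, 9]
k=3: vec[3] = (8+1)%5 = 4 → [3, 1, 1, 4, 9]
k=4: vec[4] = (9+4)%5 = 3 → [3, 1, 1, 4, 3]

[3, 1, 1, 4, 3]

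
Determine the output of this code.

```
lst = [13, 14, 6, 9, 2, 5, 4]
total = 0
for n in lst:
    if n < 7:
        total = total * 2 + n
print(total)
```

70

n=13: not <7
n=14: not <7
n=6: <7, total = 0*2+6 = 6
n=9: not <7
n=2: <7, total = 6*2+2 = 14
n=5: <7, total = 14*2+5 = 33
n=4: <7, total = 33*2+4 = 70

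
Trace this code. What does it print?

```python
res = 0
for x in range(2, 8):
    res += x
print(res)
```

27

x=2: res = 0+2 = 2
x=3: res = 2+3 = 5
x=4: res = 5+4 = 9
x=5: res = 9+5 = 14
x=6: res = 14+6 = 20
x=7: res = 20+7 = 27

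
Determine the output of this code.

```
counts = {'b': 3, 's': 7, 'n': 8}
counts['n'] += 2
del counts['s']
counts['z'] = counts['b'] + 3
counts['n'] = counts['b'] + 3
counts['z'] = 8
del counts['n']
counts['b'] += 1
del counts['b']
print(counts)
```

{'z': 8}

counts['n'] = 8+2 = 10 → {'b': 3, 's': 7, 'n': 10}
del 's' → {'b': 3, 'n': 10}
counts['z'] = counts['b']+3 = 6 → {'b': 3, 'n': 10, 'z': 6}
counts['n'] = counts['b']+3 = 6 → {'b': 3, 'n': 6, 'z': 6}
counts['z'] = 8 → {'b': 3, 'n': 6, 'z': 8}
del 'n' → {'b': 3, 'z': 8}
counts['b'] = 3+1 = 4 → {'b': 4, 'z': 8}
del 'b' → {'z': 8}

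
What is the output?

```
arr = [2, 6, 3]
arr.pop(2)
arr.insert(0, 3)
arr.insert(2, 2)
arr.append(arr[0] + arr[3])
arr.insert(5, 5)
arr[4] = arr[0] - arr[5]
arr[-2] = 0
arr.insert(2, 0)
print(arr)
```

[3, 2, 0, 2, 6, 0, 5]

pop(2) removes 3 → [2, 6]
insert 3 at 0 → [3, 2, 6]
insert 2 at 2 → [3, 2, 2, 6]
append arr[0]+arr[3] = 3+6 = 9 → [3, 2, 2, 6, 9]
insert 5 at 5 → [3, 2, 2, 6, 9, 5]
arr[4] = arr[0]-arr[5] = 3-5 = -2 → [3, 2, 2, 6, -2, 5]
arr[-2] = 0 → [3, 2, 2, 6, 0, 5]
insert 0 at 2 → [3, 2, 0, 2, 6, 0, 5]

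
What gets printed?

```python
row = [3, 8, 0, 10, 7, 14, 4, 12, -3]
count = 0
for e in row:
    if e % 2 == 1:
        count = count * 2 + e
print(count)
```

23

e=3: odd, count = 0*2+3 = 3
e=8: not odd
e=0: not odd
e=10: not odd
e=7: odd, count = 3*2+7 = 13
e=14: not odd
e=4: not odd
e=12: not odd
e=-3: odd, count = 13*2+(-3) = 23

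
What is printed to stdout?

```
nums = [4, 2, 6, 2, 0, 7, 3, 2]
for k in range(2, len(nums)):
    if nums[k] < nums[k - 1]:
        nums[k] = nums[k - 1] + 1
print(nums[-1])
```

k=2: 6>=2, unchanged → [4, 2, 6, 2, 0, 7, 3, 2]
k=3: 2<6, nums[3] = 6+1 = 7 → [4, 2, 6, 7, 0, 7, 3, 2]
k=4: 0<7, nums[4] = 7+1 = 8 → [4, 2, 6, 7, 8, 7, 3, 2]
k=5: 7<8, nums[5] = 8+1 = 9 → [4, 2, 6, 7, 8, 9, 3, 2]
k=6: 3<9, nums[6] = 9+1 = 10 → [4, 2, 6, 7, 8, 9, 10, 2]
k=7: 2<10, nums[7] = 10+1 = 11 → [4, 2, 6, 7, 8, 9, 10, 11]

11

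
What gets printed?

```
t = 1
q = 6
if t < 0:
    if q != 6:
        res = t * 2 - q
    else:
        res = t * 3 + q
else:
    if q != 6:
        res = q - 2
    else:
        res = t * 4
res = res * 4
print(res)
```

t=1, q=6
t < 0 is False; q != 6 is False
→ res = t * 4 = 4
res = 4*4 = 16

16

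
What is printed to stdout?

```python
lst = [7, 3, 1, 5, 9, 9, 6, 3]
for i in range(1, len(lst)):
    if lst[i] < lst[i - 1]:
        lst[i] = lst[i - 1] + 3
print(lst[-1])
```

i=1: 3<7, lst[1] = 7+3 = 10 → [7, 10, 1, 5, 9, 9, 6, 3]
i=2: 1<10, lst[2] = 10+3 = 13 → [7, 10, 13, 5, 9, 9, 6, 3]
i=3: 5<13, lst[3] = 13+3 = 16 → [7, 10, 13, 16, 9, 9, 6, 3]
i=4: 9<16, lst[4] = 16+3 = 19 → [7, 10, 13, 16, 19, 9, 6, 3]
i=5: 9<19, lst[5] = 19+3 = 22 → [7, 10, 13, 16, 19, 22, 6, 3]
i=6: 6<22, lst[6] = 22+3 = 25 → [7, 10, 13, 16, 19, 22, 25, 3]
i=7: 3<25, lst[7] = 25+3 = 28 → [7, 10, 13, 16, 19, 22, 25, 28]

28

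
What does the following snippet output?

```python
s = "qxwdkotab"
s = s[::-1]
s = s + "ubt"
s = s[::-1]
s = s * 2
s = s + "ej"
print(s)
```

tbuqxwdkotabtbuqxwdkotabej

reverse → 'batokdwxq'
+ 'ubt' → 'batokdwxqubt'
reverse → 'tbuqxwdkotab'
repeat ×2 → 'tbuqxwdkotabtbuqxwdkotab'
+ 'ej' → 'tbuqxwdkotabtbuqxwdkotabej'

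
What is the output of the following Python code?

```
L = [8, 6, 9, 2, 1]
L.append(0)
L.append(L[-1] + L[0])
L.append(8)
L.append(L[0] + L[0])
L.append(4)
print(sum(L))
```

62

append 0 → [8, 6, 9, 2, 1, 0]
append L[-1]+L[0] = 0+8 = 8 → [8, 6, 9, 2, 1, 0, 8]
append 8 → [8, 6, 9, 2, 1, 0, 8, 8]
append L[0]+L[0] = 8+8 = 16 → [8, 6, 9, 2, 1, 0, 8, 8, 16]
append 4 → [8, 6, 9, 2, 1, 0, 8, 8, 16, 4]
sum = 62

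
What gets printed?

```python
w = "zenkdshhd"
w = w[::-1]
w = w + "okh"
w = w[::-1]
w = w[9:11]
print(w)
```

hh

reverse → 'dhhsdknez'
+ 'okh' → 'dhhsdknezokh'
reverse → 'hkozenkdshhd'
slice [9:11] → 'hh'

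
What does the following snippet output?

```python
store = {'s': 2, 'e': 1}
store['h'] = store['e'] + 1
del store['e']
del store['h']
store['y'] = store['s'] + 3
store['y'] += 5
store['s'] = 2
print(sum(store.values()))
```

store['h'] = store['e']+1 = 2 → {'s': 2, 'e': 1, 'h': 2}
del 'e' → {'s': 2, 'h': 2}
del 'h' → {'s': 2}
store['y'] = store['s']+3 = 5 → {'s': 2, 'y': 5}
store['y'] = 5+5 = 10 → {'s': 2, 'y': 10}
store['s'] = 2 → {'s': 2, 'y': 10}
sum of values = 12

12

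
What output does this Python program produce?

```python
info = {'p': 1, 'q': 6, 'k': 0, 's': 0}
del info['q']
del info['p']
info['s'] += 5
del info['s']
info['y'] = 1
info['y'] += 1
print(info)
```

{'k': 0, 'y': 2}

del 'q' → {'p': 1, 'k': 0, 's': 0}
del 'p' → {'k': 0, 's': 0}
info['s'] = 0+5 = 5 → {'k': 0, 's': 5}
del 's' → {'k': 0}
info['y'] = 1 → {'k': 0, 'y': 1}
info['y'] = 1+1 = 2 → {'k': 0, 'y': 2}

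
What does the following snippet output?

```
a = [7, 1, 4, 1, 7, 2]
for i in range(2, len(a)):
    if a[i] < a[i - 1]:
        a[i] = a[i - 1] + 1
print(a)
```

[7, 1, 4, 5, 7, 8]

i=2: 4>=1, unchanged → [7, 1, 4, 1, 7, 2]
i=3: 1<4, a[3] = 4+1 = 5 → [7, 1, 4, 5, 7, 2]
i=4: 7>=5, unchanged → [7, 1, 4, 5, 7, 2]
i=5: 2<7, a[5] = 7+1 = 8 → [7, 1, 4, 5, 7, 8]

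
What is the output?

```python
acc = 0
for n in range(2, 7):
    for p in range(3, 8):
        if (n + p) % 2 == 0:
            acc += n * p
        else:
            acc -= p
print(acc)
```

175

n=2,p=3: odd sum, acc = 0-3 = -3
n=2,p=4: even sum, acc = (-3)+8 = 5
n=2,p=5: odd sum, acc = 5-5 = 0
n=2,p=6: even sum, acc = 0+12 = 12
n=2,p=7: odd sum, acc = 12-7 = 5
n=3,p=3: even sum, acc = 5+9 = 14
n=3,p=4: odd sum, acc = 14-4 = 10
n=3,p=5: even sum, acc = 10+15 = 25
n=3,p=6: odd sum, acc = 25-6 = 19
n=3,p=7: even sum, acc = 19+21 = 40
n=4,p=3: odd sum, acc = 40-3 = 37
n=4,p=4: even sum, acc = 37+16 = 53
n=4,p=5: odd sum, acc = 53-5 = 48
n=4,p=6: even sum, acc = 48+24 = 72
n=4,p=7: odd sum, acc = 72-7 = 65
n=5,p=3: even sum, acc = 65+15 = 80
n=5,p=4: odd sum, acc = 80-4 = 76
n=5,p=5: even sum, acc = 76+25 = 101
n=5,p=6: odd sum, acc = 101-6 = 95
n=5,p=7: even sum, acc = 95+35 = 130
n=6,p=3: odd sum, acc = 130-3 = 127
n=6,p=4: even sum, acc = 127+24 = 151
n=6,p=5: odd sum, acc = 151-5 = 146
n=6,p=6: even sum, acc = 146+36 = 182
n=6,p=7: odd sum, acc = 182-7 = 175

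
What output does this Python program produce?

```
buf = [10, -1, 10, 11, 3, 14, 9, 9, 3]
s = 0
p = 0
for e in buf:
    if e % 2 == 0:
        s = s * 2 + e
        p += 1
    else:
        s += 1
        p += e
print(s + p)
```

e=10: even, s = 0*2+10 = 10; p=1
e=-1: not even, s = 10+1 = 11; p=0
e=10: even, s = 11*2+10 = 32; p=1
e=11: not even, s = 32+1 = 33; p=12
e=3: not even, s = 33+1 = 34; p=15
e=14: even, s = 34*2+14 = 82; p=16
e=9: not even, s = 82+1 = 83; p=25
e=9: not even, s = 83+1 = 84; p=34
e=3: not even, s = 84+1 = 85; p=37
s+p = 85+37 = 122

122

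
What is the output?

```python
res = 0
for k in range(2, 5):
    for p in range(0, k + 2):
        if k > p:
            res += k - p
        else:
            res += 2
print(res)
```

k=2,p=0: 2>0, res = 0+2 = 2
k=2,p=1: 2>1, res = 2+1 = 3
k=2,p=2: not 2>2, res = 3+2 = 5
k=2,p=3: not 2>3, res = 5+2 = 7
k=3,p=0: 3>0, res = 7+3 = 10
k=3,p=1: 3>1, res = 10+2 = 12
k=3,p=2: 3>2, res = 12+1 = 13
k=3,p=3: not 3>3, res = 13+2 = 15
k=3,p=4: not 3>4, res = 15+2 = 17
k=4,p=0: 4>0, res = 17+4 = 21
k=4,p=1: 4>1, res = 21+3 = 24
k=4,p=2: 4>2, res = 24+2 = 26
k=4,p=3: 4>3, res = 26+1 = 27
k=4,p=4: not 4>4, res = 27+2 = 29
k=4,p=5: not 4>5, res = 29+2 = 31

31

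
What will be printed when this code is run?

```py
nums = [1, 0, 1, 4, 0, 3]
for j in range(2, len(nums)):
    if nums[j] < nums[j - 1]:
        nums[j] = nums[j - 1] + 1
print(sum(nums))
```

17

j=2: 1>=0, unchanged → [1, 0, 1, 4, 0, 3]
j=3: 4>=1, unchanged → [1, 0, 1, 4, 0, 3]
j=4: 0<4, nums[4] = 4+1 = 5 → [1, 0, 1, 4, 5, 3]
j=5: 3<5, nums[5] = 5+1 = 6 → [1, 0, 1, 4, 5, 6]
sum = 17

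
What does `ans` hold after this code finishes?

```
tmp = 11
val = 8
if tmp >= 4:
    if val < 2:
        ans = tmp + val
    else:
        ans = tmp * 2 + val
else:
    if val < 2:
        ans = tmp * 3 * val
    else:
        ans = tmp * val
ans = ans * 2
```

60

tmp=11, val=8
tmp >= 4 is True; val < 2 is False
→ ans = tmp * 2 + val = 30
ans = 30*2 = 60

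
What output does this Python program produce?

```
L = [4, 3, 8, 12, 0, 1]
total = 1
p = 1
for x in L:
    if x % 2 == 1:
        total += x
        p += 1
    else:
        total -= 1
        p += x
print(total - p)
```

-26

x=4: not odd, total = 1-1 = 0; p=5
x=3: odd, total = 0+3 = 3; p=6
x=8: not odd, total = 3-1 = 2; p=14
x=12: not odd, total = 2-1 = 1; p=26
x=0: not odd, total = 1-1 = 0; p=26
x=1: odd, total = 0+1 = 1; p=27
total-p = 1-27 = -26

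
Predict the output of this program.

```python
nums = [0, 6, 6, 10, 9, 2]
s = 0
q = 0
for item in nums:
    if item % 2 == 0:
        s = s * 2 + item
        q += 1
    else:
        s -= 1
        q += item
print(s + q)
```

106

item=0: even, s = 0*2+0 = 0; q=1
item=6: even, s = 0*2+6 = 6; q=2
item=6: even, s = 6*2+6 = 18; q=3
item=10: even, s = 18*2+10 = 46; q=4
item=9: not even, s = 46-1 = 45; q=13
item=2: even, s = 45*2+2 = 92; q=14
s+q = 92+14 = 106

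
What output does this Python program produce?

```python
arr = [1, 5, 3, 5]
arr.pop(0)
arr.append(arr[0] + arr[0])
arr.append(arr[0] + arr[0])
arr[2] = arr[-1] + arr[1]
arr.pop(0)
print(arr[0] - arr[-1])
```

-7

pop(0) removes 1 → [5, 3, 5]
append arr[0]+arr[0] = 5+5 = 10 → [5, 3, 5, 10]
append arr[0]+arr[0] = 5+5 = 10 → [5, 3, 5, 10, 10]
arr[2] = arr[-1]+arr[1] = 10+3 = 13 → [5, 3, 13, 10, 10]
pop(0) removes 5 → [3, 13, 10, 10]
arr[0]-arr[-1] = 3-10 = -7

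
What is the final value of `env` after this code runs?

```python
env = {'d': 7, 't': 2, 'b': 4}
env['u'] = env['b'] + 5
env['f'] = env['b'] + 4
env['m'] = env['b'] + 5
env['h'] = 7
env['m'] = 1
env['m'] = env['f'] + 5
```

env['u'] = env['b']+5 = 9 → {'d': 7, 't': 2, 'b': 4, 'u': 9}
env['f'] = env['b']+4 = 8 → {'d': 7, 't': 2, 'b': 4, 'u': 9, 'f': 8}
env['m'] = env['b']+5 = 9 → {'d': 7, 't': 2, 'b': 4, 'u': 9, 'f': 8, 'm': 9}
env['h'] = 7 → {'d': 7, 't': 2, 'b': 4, 'u': 9, 'f': 8, 'm': 9, 'h': 7}
env['m'] = 1 → {'d': 7, 't': 2, 'b': 4, 'u': 9, 'f': 8, 'm': 1, 'h': 7}
env['m'] = env['f']+5 = 13 → {'d': 7, 't': 2, 'b': 4, 'u': 9, 'f': 8, 'm': 13, 'h': 7}

{'d': 7, 't': 2, 'b': 4, 'u': 9, 'f': 8, 'm': 13, 'h': 7}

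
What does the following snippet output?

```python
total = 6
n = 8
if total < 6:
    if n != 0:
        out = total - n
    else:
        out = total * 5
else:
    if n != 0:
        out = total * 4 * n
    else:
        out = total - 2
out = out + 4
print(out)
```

total=6, n=8
total < 6 is False; n != 0 is True
→ out = total * 4 * n = 192
out = 192+4 = 196

196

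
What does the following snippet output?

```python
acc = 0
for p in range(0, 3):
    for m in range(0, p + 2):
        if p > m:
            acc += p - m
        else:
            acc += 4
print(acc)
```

28

p=0,m=0: not 0>0, acc = 0+4 = 4
p=0,m=1: not 0>1, acc = 4+4 = 8
p=1,m=0: 1>0, acc = 8+1 = 9
p=1,m=1: not 1>1, acc = 9+4 = 13
p=1,m=2: not 1>2, acc = 13+4 = 17
p=2,m=0: 2>0, acc = 17+2 = 19
p=2,m=1: 2>1, acc = 19+1 = 20
p=2,m=2: not 2>2, acc = 20+4 = 24
p=2,m=3: not 2>3, acc = 24+4 = 28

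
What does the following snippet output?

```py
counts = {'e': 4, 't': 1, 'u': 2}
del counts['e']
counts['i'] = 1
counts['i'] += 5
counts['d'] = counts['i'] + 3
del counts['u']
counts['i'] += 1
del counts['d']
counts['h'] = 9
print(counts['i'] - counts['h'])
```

-2

del 'e' → {'t': 1, 'u': 2}
counts['i'] = 1 → {'t': 1, 'u': 2, 'i': 1}
counts['i'] = 1+5 = 6 → {'t': 1, 'u': 2, 'i': 6}
counts['d'] = counts['i']+3 = 9 → {'t': 1, 'u': 2, 'i': 6, 'd': 9}
del 'u' → {'t': 1, 'i': 6, 'd': 9}
counts['i'] = 6+1 = 7 → {'t': 1, 'i': 7, 'd': 9}
del 'd' → {'t': 1, 'i': 7}
counts['h'] = 9 → {'t': 1, 'i': 7, 'h': 9}
counts['i']-counts['h'] = 7-9 = -2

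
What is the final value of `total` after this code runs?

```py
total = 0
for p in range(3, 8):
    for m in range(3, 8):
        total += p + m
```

250

p=3,m=3: total = 0+6 = 6
p=3,m=4: total = 6+7 = 13
p=3,m=5: total = 13+8 = 21
p=3,m=6: total = 21+9 = 30
p=3,m=7: total = 30+10 = 40
p=4,m=3: total = 40+7 = 47
p=4,m=4: total = 47+8 = 55
p=4,m=5: total = 55+9 = 64
p=4,m=6: total = 64+10 = 74
p=4,m=7: total = 74+11 = 85
p=5,m=3: total = 85+8 = 93
p=5,m=4: total = 93+9 = 102
p=5,m=5: total = 102+10 = 112
p=5,m=6: total = 112+11 = 123
p=5,m=7: total = 123+12 = 135
p=6,m=3: total = 135+9 = 144
p=6,m=4: total = 144+10 = 154
p=6,m=5: total = 154+11 = 165
p=6,m=6: total = 165+12 = 177
p=6,m=7: total = 177+13 = 190
p=7,m=3: total = 190+10 = 200
p=7,m=4: total = 200+11 = 211
p=7,m=5: total = 211+12 = 223
p=7,m=6: total = 223+13 = 236
p=7,m=7: total = 236+14 = 250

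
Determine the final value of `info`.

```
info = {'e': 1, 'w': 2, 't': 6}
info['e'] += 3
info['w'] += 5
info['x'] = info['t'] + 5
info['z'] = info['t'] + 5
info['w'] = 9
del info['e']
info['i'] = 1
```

info['e'] = 1+3 = 4 → {'e': 4, 'w': 2, 't': 6}
info['w'] = 2+5 = 7 → {'e': 4, 'w': 7, 't': 6}
info['x'] = info['t']+5 = 11 → {'e': 4, 'w': 7, 't': 6, 'x': 11}
info['z'] = info['t']+5 = 11 → {'e': 4, 'w': 7, 't': 6, 'x': 11, 'z': 11}
info['w'] = 9 → {'e': 4, 'w': 9, 't': 6, 'x': 11, 'z': 11}
del 'e' → {'w': 9, 't': 6, 'x': 11, 'z': 11}
info['i'] = 1 → {'w': 9, 't': 6, 'x': 11, 'z': 11, 'i': 1}

{'w': 9, 't': 6, 'x': 11, 'z': 11, 'i': 1}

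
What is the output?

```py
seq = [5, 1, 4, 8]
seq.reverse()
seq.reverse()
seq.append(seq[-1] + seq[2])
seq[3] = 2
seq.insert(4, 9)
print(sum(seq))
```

reverse → [8, 4, 1, 5]
reverse → [5, 1, 4, 8]
append seq[-1]+seq[2] = 8+4 = 12 → [5, 1, 4, 8, 12]
seq[3] = 2 → [5, 1, 4, 2, 12]
insert 9 at 4 → [5, 1, 4, 2, 9, 12]
sum = 33

33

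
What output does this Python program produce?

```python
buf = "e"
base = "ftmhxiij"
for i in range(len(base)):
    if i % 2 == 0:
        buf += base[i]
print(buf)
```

i=0: add 'f' → 'ef'
i=1: skip
i=2: add 'm' → 'efm'
i=3: skip
i=4: add 'x' → 'efmx'
i=5: skip
i=6: add 'i' → 'efmxi'
i=7: skip

efmxi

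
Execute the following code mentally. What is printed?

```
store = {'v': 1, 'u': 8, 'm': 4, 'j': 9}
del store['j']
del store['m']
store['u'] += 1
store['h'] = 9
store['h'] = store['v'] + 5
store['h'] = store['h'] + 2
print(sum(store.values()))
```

del 'j' → {'v': 1, 'u': 8, 'm': 4}
del 'm' → {'v': 1, 'u': 8}
store['u'] = 8+1 = 9 → {'v': 1, 'u': 9}
store['h'] = 9 → {'v': 1, 'u': 9, 'h': 9}
store['h'] = store['v']+5 = 6 → {'v': 1, 'u': 9, 'h': 6}
store['h'] = store['h']+2 = 8 → {'v': 1, 'u': 9, 'h': 8}
sum of values = 18

18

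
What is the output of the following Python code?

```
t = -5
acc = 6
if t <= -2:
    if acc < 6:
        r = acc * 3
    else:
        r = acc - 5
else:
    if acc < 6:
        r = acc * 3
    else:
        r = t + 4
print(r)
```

t=-5, acc=6
t <= -2 is True; acc < 6 is False
→ r = acc - 5 = 1

1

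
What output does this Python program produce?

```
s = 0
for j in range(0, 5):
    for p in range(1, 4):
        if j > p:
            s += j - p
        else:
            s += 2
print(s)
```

28

j=0,p=1: not 0>1, s = 0+2 = 2
j=0,p=2: not 0>2, s = 2+2 = 4
j=0,p=3: not 0>3, s = 4+2 = 6
j=1,p=1: not 1>1, s = 6+2 = 8
j=1,p=2: not 1>2, s = 8+2 = 10
j=1,p=3: not 1>3, s = 10+2 = 12
j=2,p=1: 2>1, s = 12+1 = 13
j=2,p=2: not 2>2, s = 13+2 = 15
j=2,p=3: not 2>3, s = 15+2 = 17
j=3,p=1: 3>1, s = 17+2 = 19
j=3,p=2: 3>2, s = 19+1 = 20
j=3,p=3: not 3>3, s = 20+2 = 22
j=4,p=1: 4>1, s = 22+3 = 25
j=4,p=2: 4>2, s = 25+2 = 27
j=4,p=3: 4>3, s = 27+1 = 28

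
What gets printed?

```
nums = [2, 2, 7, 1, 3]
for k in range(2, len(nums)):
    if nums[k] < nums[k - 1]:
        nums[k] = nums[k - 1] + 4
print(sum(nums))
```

37

k=2: 7>=2, unchanged → [2, 2, 7, 1, 3]
k=3: 1<7, nums[3] = 7+4 = 11 → [2, 2, 7, 11, 3]
k=4: 3<11, nums[4] = 11+4 = 15 → [2, 2, 7, 11, 15]
sum = 37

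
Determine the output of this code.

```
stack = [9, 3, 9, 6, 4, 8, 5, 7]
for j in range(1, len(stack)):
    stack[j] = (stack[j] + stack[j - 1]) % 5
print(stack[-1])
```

j=1: stack[1] = (3+9)%5 = 2 → [9, 2, 9, 6, 4, 8, 5, 7]
j=2: stack[2] = (9+2)%5 = 1 → [9, 2, 1, 6, 4, 8, 5, 7]
j=3: stack[3] = (6+1)%5 = 2 → [9, 2, 1, 2, 4, 8, 5, 7]
j=4: stack[4] = (4+2)%5 = 1 → [9, 2, 1, 2, 1, 8, 5, 7]
j=5: stack[5] = (8+1)%5 = 4 → [9, 2, 1, 2, 1, 4, 5, 7]
j=6: stack[6] = (5+4)%5 = 4 → [9, 2, 1, 2, 1, 4, 4, 7]
j=7: stack[7] = (7+4)%5 = 1 → [9, 2, 1, 2, 1, 4, 4, 1]

1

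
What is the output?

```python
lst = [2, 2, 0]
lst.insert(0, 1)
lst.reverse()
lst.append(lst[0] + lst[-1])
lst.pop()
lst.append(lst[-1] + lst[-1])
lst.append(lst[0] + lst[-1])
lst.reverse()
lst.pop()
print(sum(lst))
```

9

insert 1 at 0 → [1, 2, 2, 0]
reverse → [0, 2, 2, 1]
append lst[0]+lst[-1] = 0+1 = 1 → [0, 2, 2, 1, 1]
pop() removes 1 → [0, 2, 2, 1]
append lst[-1]+lst[-1] = 1+1 = 2 → [0, 2, 2, 1, 2]
append lst[0]+lst[-1] = 0+2 = 2 → [0, 2, 2, 1, 2, 2]
reverse → [2, 2, 1, 2, 2, 0]
pop() removes 0 → [2, 2, 1, 2, 2]
sum = 9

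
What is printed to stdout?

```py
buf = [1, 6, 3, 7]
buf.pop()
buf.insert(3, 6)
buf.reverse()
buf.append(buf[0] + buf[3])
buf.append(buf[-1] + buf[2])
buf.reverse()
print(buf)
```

pop() removes 7 → [1, 6, 3]
insert 6 at 3 → [1, 6, 3, 6]
reverse → [6, 3, 6, 1]
append buf[0]+buf[3] = 6+1 = 7 → [6, 3, 6, 1, 7]
append buf[-1]+buf[2] = 7+6 = 13 → [6, 3, 6, 1, 7, 13]
reverse → [13, 7, 1, 6, 3, 6]

[13, 7, 1, 6, 3, 6]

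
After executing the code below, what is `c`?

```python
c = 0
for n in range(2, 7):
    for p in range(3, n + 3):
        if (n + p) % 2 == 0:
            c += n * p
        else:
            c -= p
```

215

n=2,p=3: odd sum, c = 0-3 = -3
n=2,p=4: even sum, c = (-3)+8 = 5
n=3,p=3: even sum, c = 5+9 = 14
n=3,p=4: odd sum, c = 14-4 = 10
n=3,p=5: even sum, c = 10+15 = 25
n=4,p=3: odd sum, c = 25-3 = 22
n=4,p=4: even sum, c = 22+16 = 38
n=4,p=5: odd sum, c = 38-5 = 33
n=4,p=6: even sum, c = 33+24 = 57
n=5,p=3: even sum, c = 57+15 = 72
n=5,p=4: odd sum, c = 72-4 = 68
n=5,p=5: even sum, c = 68+25 = 93
n=5,p=6: odd sum, c = 93-6 = 87
n=5,p=7: even sum, c = 87+35 = 122
n=6,p=3: odd sum, c = 122-3 = 119
n=6,p=4: even sum, c = 119+24 = 143
n=6,p=5: odd sum, c = 143-5 = 138
n=6,p=6: even sum, c = 138+36 = 174
n=6,p=7: odd sum, c = 174-7 = 167
n=6,p=8: even sum, c = 167+48 = 215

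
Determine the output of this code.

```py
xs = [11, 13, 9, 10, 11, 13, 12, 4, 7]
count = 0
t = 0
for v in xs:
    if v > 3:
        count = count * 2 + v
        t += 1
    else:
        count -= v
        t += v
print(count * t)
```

v=11: >3, count = 0*2+11 = 11; t=1
v=13: >3, count = 11*2+13 = 35; t=2
v=9: >3, count = 35*2+9 = 79; t=3
v=10: >3, count = 79*2+10 = 168; t=4
v=11: >3, count = 168*2+11 = 347; t=5
v=13: >3, count = 347*2+13 = 707; t=6
v=12: >3, count = 707*2+12 = 1426; t=7
v=4: >3, count = 1426*2+4 = 2856; t=8
v=7: >3, count = 2856*2+7 = 5719; t=9
count*t = 5719*9 = 51471

51471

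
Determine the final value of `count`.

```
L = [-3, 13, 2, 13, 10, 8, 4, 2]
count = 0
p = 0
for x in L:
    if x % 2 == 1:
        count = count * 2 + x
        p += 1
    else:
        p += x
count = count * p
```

783

x=-3: odd, count = 0*2+(-3) = -3; p=1
x=13: odd, count = (-3)*2+13 = 7; p=2
x=2: not odd; p=4
x=13: odd, count = 7*2+13 = 27; p=5
x=10: not odd; p=15
x=8: not odd; p=23
x=4: not odd; p=27
x=2: not odd; p=29
count*p = 27*29 = 783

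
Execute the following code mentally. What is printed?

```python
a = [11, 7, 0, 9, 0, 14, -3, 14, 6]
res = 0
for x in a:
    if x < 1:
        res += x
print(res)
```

-3

x=11: not <1
x=7: not <1
x=0: <1, res = 0+0 = 0
x=9: not <1
x=0: <1, res = 0+0 = 0
x=14: not <1
x=-3: <1, res = 0+(-3) = -3
x=14: not <1
x=6: not <1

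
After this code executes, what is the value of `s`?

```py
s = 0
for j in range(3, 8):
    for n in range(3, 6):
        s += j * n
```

300

j=3,n=3: s = 0+9 = 9
j=3,n=4: s = 9+12 = 21
j=3,n=5: s = 21+15 = 36
j=4,n=3: s = 36+12 = 48
j=4,n=4: s = 48+16 = 64
j=4,n=5: s = 64+20 = 84
j=5,n=3: s = 84+15 = 99
j=5,n=4: s = 99+20 = 119
j=5,n=5: s = 119+25 = 144
j=6,n=3: s = 144+18 = 162
j=6,n=4: s = 162+24 = 186
j=6,n=5: s = 186+30 = 216
j=7,n=3: s = 216+21 = 237
j=7,n=4: s = 237+28 = 265
j=7,n=5: s = 265+35 = 300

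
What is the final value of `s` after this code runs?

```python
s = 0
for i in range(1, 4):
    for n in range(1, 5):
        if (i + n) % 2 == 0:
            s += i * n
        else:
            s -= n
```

i=1,n=1: even sum, s = 0+1 = 1
i=1,n=2: odd sum, s = 1-2 = -1
i=1,n=3: even sum, s = (-1)+3 = 2
i=1,n=4: odd sum, s = 2-4 = -2
i=2,n=1: odd sum, s = (-2)-1 = -3
i=2,n=2: even sum, s = (-3)+4 = 1
i=2,n=3: odd sum, s = 1-3 = -2
i=2,n=4: even sum, s = (-2)+8 = 6
i=3,n=1: even sum, s = 6+3 = 9
i=3,n=2: odd sum, s = 9-2 = 7
i=3,n=3: even sum, s = 7+9 = 16
i=3,n=4: odd sum, s = 16-4 = 12

12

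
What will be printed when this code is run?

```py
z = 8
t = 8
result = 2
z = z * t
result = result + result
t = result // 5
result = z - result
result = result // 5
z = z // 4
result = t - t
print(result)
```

z = 8*8 = 64
result = 2+2 = 4
t = 4//5 = 0
result = 64-4 = 60
result = 60//5 = 12
z = 64//4 = 16
result = 0-0 = 0

0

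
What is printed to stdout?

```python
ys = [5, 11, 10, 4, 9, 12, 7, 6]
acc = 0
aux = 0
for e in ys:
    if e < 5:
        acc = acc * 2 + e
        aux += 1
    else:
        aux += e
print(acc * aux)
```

244

e=5: not <5; aux=5
e=11: not <5; aux=16
e=10: not <5; aux=26
e=4: <5, acc = 0*2+4 = 4; aux=27
e=9: not <5; aux=36
e=12: not <5; aux=48
e=7: not <5; aux=55
e=6: not <5; aux=61
acc*aux = 4*61 = 244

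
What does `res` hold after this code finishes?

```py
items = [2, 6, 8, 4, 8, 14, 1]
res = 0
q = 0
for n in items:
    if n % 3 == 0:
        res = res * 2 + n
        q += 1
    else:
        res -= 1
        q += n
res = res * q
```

n=2: not %3==0, res = 0-1 = -1; q=2
n=6: %3==0, res = (-1)*2+6 = 4; q=3
n=8: not %3==0, res = 4-1 = 3; q=11
n=4: not %3==0, res = 3-1 = 2; q=15
n=8: not %3==0, res = 2-1 = 1; q=23
n=14: not %3==0, res = 1-1 = 0; q=37
n=1: not %3==0, res = 0-1 = -1; q=38
res*q = (-1)*38 = -38

-38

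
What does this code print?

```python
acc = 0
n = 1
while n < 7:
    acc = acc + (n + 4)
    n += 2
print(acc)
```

n=1: acc = 0+5 = 5
n=3: acc = 5+7 = 12
n=5: acc = 12+9 = 21

21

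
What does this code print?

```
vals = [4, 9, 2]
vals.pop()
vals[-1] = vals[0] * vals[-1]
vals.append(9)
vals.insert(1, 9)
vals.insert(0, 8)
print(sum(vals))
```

pop() removes 2 → [4, 9]
vals[-1] = vals[0]*vals[-1] = 4*9 = 36 → [4, 36]
append 9 → [4, 36, 9]
insert 9 at 1 → [4, 9, 36, 9]
insert 8 at 0 → [8, 4, 9, 36, 9]
sum = 66

66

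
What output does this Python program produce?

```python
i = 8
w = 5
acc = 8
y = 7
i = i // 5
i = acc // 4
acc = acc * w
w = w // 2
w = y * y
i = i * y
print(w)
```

i = 8//5 = 1
i = 8//4 = 2
acc = 8*5 = 40
w = 5//2 = 2
w = 7*7 = 49
i = 2*7 = 14

49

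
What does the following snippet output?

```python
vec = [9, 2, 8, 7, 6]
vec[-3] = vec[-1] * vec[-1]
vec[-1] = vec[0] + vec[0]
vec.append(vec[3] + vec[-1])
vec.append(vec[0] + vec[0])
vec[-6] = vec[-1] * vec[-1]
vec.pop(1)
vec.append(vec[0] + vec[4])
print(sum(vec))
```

vec[-3] = vec[-1]*vec[-1] = 6*6 = 36 → [9, 2, 36, 7, 6]
vec[-1] = vec[0]+vec[0] = 9+9 = 18 → [9, 2, 36, 7, 18]
append vec[3]+vec[-1] = 7+18 = 25 → [9, 2, 36, 7, 18, 25]
append vec[0]+vec[0] = 9+9 = 18 → [9, 2, 36, 7, 18, 25, 18]
vec[-6] = vec[-1]*vec[-1] = 18*18 = 324 → [9, 324, 36, 7, 18, 25, 18]
pop(1) removes 324 → [9, 36, 7, 18, 25, 18]
append vec[0]+vec[4] = 9+25 = 34 → [9, 36, 7, 18, 25, 18, 34]
sum = 147

147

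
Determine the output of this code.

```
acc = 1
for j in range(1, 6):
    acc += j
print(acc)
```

j=1: acc = 1+1 = 2
j=2: acc = 2+2 = 4
j=3: acc = 4+3 = 7
j=4: acc = 7+4 = 11
j=5: acc = 11+5 = 16

16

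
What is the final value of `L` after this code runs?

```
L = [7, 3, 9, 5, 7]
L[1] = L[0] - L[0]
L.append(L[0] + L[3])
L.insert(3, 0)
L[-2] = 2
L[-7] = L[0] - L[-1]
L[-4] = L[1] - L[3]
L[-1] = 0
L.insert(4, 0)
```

L[1] = L[0]-L[0] = 7-7 = 0 → [7, 0, 9, 5, 7]
append L[0]+L[3] = 7+5 = 12 → [7, 0, 9, 5, 7, 12]
insert 0 at 3 → [7, 0, 9, 0, 5, 7, 12]
L[-2] = 2 → [7, 0, 9, 0, 5, 2, 12]
L[-7] = L[0]-L[-1] = 7-12 = -5 → [-5, 0, 9, 0, 5, 2, 12]
L[-4] = L[1]-L[3] = 0-0 = 0 → [-5, 0, 9, 0, 5, 2, 12]
L[-1] = 0 → [-5, 0, 9, 0, 5, 2, 0]
insert 0 at 4 → [-5, 0, 9, 0, 0, 5, 2, 0]

[-5, 0, 9, 0, 0, 5, 2, 0]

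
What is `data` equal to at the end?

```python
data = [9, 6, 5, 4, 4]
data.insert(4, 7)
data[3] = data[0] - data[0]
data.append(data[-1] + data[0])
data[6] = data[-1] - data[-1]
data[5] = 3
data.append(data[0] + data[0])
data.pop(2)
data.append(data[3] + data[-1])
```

insert 7 at 4 → [9, 6, 5, 4, 7, 4]
data[3] = data[0]-data[0] = 9-9 = 0 → [9, 6, 5, 0, 7, 4]
append data[-1]+data[0] = 4+9 = 13 → [9, 6, 5, 0, 7, 4, 13]
data[6] = data[-1]-data[-1] = 13-13 = 0 → [9, 6, 5, 0, 7, 4, 0]
data[5] = 3 → [9, 6, 5, 0, 7, 3, 0]
append data[0]+data[0] = 9+9 = 18 → [9, 6, 5, 0, 7, 3, 0, 18]
pop(2) removes 5 → [9, 6, 0, 7, 3, 0, 18]
append data[3]+data[-1] = 7+18 = 25 → [9, 6, 0, 7, 3, 0, 18, 25]

[9, 6, 0, 7, 3, 0, 18, 25]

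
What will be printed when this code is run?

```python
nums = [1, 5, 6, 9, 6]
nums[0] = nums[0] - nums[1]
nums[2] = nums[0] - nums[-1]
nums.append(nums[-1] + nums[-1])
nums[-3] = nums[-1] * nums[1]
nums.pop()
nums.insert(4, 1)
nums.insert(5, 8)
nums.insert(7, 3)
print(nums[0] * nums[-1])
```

-12

nums[0] = nums[0]-nums[1] = 1-5 = -4 → [-4, 5, 6, 9, 6]
nums[2] = nums[0]-nums[-1] = (-4)-6 = -10 → [-4, 5, -10, 9, 6]
append nums[-1]+nums[-1] = 6+6 = 12 → [-4, 5, -10, 9, 6, 12]
nums[-3] = nums[-1]*nums[1] = 12*5 = 60 → [-4, 5, -10, 60, 6, 12]
pop() removes 12 → [-4, 5, -10, 60, 6]
insert 1 at 4 → [-4, 5, -10, 60, 1, 6]
insert 8 at 5 → [-4, 5, -10, 60, 1, 8, 6]
insert 3 at 7 → [-4, 5, -10, 60, 1, 8, 6, 3]
nums[0]*nums[-1] = (-4)*3 = -12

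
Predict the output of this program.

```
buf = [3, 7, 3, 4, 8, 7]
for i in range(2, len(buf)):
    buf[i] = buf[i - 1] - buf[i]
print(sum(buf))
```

i=2: buf[2] = 7-3 = 4 → [3, 7, 4, 4, 8, 7]
i=3: buf[3] = 4-4 = 0 → [3, 7, 4, 0, 8, 7]
i=4: buf[4] = 0-8 = -8 → [3, 7, 4, 0, -8, 7]
i=5: buf[5] = (-8)-7 = -15 → [3, 7, 4, 0, -8, -15]
sum = -9

-9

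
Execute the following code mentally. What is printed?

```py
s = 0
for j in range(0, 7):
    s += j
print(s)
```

j=0: s = 0+0 = 0
j=1: s = 0+1 = 1
j=2: s = 1+2 = 3
j=3: s = 3+3 = 6
j=4: s = 6+4 = 10
j=5: s = 10+5 = 15
j=6: s = 15+6 = 21

21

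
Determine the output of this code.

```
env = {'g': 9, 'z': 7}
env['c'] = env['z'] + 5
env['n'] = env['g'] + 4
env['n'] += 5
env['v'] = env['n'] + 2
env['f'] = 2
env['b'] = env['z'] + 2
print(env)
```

{'g': 9, 'z': 7, 'c': 12, 'n': 18, 'v': 20, 'f': 2, 'b': 9}

env['c'] = env['z']+5 = 12 → {'g': 9, 'z': 7, 'c': 12}
env['n'] = env['g']+4 = 13 → {'g': 9, 'z': 7, 'c': 12, 'n': 13}
env['n'] = 13+5 = 18 → {'g': 9, 'z': 7, 'c': 12, 'n': 18}
env['v'] = env['n']+2 = 20 → {'g': 9, 'z': 7, 'c': 12, 'n': 18, 'v': 20}
env['f'] = 2 → {'g': 9, 'z': 7, 'c': 12, 'n': 18, 'v': 20, 'f': 2}
env['b'] = env['z']+2 = 9 → {'g': 9, 'z': 7, 'c': 12, 'n': 18, 'v': 20, 'f': 2, 'b': 9}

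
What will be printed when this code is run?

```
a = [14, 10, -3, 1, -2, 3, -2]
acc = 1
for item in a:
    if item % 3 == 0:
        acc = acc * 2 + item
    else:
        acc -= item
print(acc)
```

-91

item=14: not %3==0, acc = 1-14 = -13
item=10: not %3==0, acc = (-13)-10 = -23
item=-3: %3==0, acc = (-23)*2+(-3) = -49
item=1: not %3==0, acc = (-49)-1 = -50
item=-2: not %3==0, acc = (-50)-(-2) = -48
item=3: %3==0, acc = (-48)*2+3 = -93
item=-2: not %3==0, acc = (-93)-(-2) = -91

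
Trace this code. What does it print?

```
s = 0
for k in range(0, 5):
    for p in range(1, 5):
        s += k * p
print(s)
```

100

k=0,p=1: s = 0+0 = 0
k=0,p=2: s = 0+0 = 0
k=0,p=3: s = 0+0 = 0
k=0,p=4: s = 0+0 = 0
k=1,p=1: s = 0+1 = 1
k=1,p=2: s = 1+2 = 3
k=1,p=3: s = 3+3 = 6
k=1,p=4: s = 6+4 = 10
k=2,p=1: s = 10+2 = 12
k=2,p=2: s = 12+4 = 16
k=2,p=3: s = 16+6 = 22
k=2,p=4: s = 22+8 = 30
k=3,p=1: s = 30+3 = 33
k=3,p=2: s = 33+6 = 39
k=3,p=3: s = 39+9 = 48
k=3,p=4: s = 48+12 = 60
k=4,p=1: s = 60+4 = 64
k=4,p=2: s = 64+8 = 72
k=4,p=3: s = 72+12 = 84
k=4,p=4: s = 84+16 = 100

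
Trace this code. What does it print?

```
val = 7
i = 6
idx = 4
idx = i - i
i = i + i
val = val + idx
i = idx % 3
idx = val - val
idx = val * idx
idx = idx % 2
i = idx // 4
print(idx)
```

0

idx = 6-6 = 0
i = 6+6 = 12
val = 7+0 = 7
i = 0%3 = 0
idx = 7-7 = 0
idx = 7*0 = 0
idx = 0%2 = 0
i = 0//4 = 0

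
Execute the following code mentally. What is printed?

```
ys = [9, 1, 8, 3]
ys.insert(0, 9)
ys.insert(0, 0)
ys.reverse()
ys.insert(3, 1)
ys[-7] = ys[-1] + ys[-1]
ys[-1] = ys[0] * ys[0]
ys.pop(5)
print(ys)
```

insert 9 at 0 → [9, 9, 1, 8, 3]
insert 0 at 0 → [0, 9, 9, 1, 8, 3]
reverse → [3, 8, 1, 9, 9, 0]
insert 1 at 3 → [3, 8, 1, 1, 9, 9, 0]
ys[-7] = ys[-1]+ys[-1] = 0+0 = 0 → [0, 8, 1, 1, 9, 9, 0]
ys[-1] = ys[0]*ys[0] = 0*0 = 0 → [0, 8, 1, 1, 9, 9, 0]
pop(5) removes 9 → [0, 8, 1, 1, 9, 0]

[0, 8, 1, 1, 9, 0]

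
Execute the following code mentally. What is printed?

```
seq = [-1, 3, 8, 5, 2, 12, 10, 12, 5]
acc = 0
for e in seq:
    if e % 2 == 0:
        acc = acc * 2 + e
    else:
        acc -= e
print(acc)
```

75

e=-1: not even, acc = 0-(-1) = 1
e=3: not even, acc = 1-3 = -2
e=8: even, acc = (-2)*2+8 = 4
e=5: not even, acc = 4-5 = -1
e=2: even, acc = (-1)*2+2 = 0
e=12: even, acc = 0*2+12 = 12
e=10: even, acc = 12*2+10 = 34
e=12: even, acc = 34*2+12 = 80
e=5: not even, acc = 80-5 = 75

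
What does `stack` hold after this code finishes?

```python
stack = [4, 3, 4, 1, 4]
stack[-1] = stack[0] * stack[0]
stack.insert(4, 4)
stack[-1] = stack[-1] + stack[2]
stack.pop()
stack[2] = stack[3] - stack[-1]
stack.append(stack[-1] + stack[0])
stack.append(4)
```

stack[-1] = stack[0]*stack[0] = 4*4 = 16 → [4, 3, 4, 1, 16]
insert 4 at 4 → [4, 3, 4, 1, 4, 16]
stack[-1] = stack[-1]+stack[2] = 16+4 = 20 → [4, 3, 4, 1, 4, 20]
pop() removes 20 → [4, 3, 4, 1, 4]
stack[2] = stack[3]-stack[-1] = 1-4 = -3 → [4, 3, -3, 1, 4]
append stack[-1]+stack[0] = 4+4 = 8 → [4, 3, -3, 1, 4, 8]
append 4 → [4, 3, -3, 1, 4, 8, 4]

[4, 3, -3, 1, 4, 8, 4]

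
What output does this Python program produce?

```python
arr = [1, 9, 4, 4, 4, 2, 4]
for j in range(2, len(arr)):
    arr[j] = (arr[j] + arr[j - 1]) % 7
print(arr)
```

[1, 9, 6, 3, 0, 2, 6]

j=2: arr[2] = (4+9)%7 = 6 → [1, 9, 6, 4, 4, 2, 4]
j=3: arr[3] = (4+6)%7 = 3 → [1, 9, 6, 3, 4, 2, 4]
j=4: arr[4] = (4+3)%7 = 0 → [1, 9, 6, 3, 0, 2, 4]
j=5: arr[5] = (2+0)%7 = 2 → [1, 9, 6, 3, 0, 2, 4]
j=6: arr[6] = (4+2)%7 = 6 → [1, 9, 6, 3, 0, 2, 6]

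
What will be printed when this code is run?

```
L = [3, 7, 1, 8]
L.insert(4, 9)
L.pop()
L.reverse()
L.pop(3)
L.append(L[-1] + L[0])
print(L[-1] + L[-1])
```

insert 9 at 4 → [3, 7, 1, 8, 9]
pop() removes 9 → [3, 7, 1, 8]
reverse → [8, 1, 7, 3]
pop(3) removes 3 → [8, 1, 7]
append L[-1]+L[0] = 7+8 = 15 → [8, 1, 7, 15]
L[-1]+L[-1] = 15+15 = 30

30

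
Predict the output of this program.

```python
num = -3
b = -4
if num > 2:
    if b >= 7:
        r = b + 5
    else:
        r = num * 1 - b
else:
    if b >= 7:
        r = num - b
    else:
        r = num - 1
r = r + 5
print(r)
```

1

num=-3, b=-4
num > 2 is False; b >= 7 is False
→ r = num - 1 = -4
r = (-4)+5 = 1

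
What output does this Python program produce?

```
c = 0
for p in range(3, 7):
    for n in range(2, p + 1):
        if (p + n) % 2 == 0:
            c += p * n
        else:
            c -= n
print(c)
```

p=3,n=2: odd sum, c = 0-2 = -2
p=3,n=3: even sum, c = (-2)+9 = 7
p=4,n=2: even sum, c = 7+8 = 15
p=4,n=3: odd sum, c = 15-3 = 12
p=4,n=4: even sum, c = 12+16 = 28
p=5,n=2: odd sum, c = 28-2 = 26
p=5,n=3: even sum, c = 26+15 = 41
p=5,n=4: odd sum, c = 41-4 = 37
p=5,n=5: even sum, c = 37+25 = 62
p=6,n=2: even sum, c = 62+12 = 74
p=6,n=3: odd sum, c = 74-3 = 71
p=6,n=4: even sum, c = 71+24 = 95
p=6,n=5: odd sum, c = 95-5 = 90
p=6,n=6: even sum, c = 90+36 = 126

126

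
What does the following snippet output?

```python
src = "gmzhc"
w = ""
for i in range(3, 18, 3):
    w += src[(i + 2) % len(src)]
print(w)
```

ghmcz

i=3: add src[0]='g' → 'g'
i=6: add src[3]='h' → 'gh'
i=9: add src[1]='m' → 'ghm'
i=12: add src[4]='c' → 'ghmc'
i=15: add src[2]='z' → 'ghmcz'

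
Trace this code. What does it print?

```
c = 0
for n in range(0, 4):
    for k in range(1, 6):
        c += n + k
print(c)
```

n=0,k=1: c = 0+1 = 1
n=0,k=2: c = 1+2 = 3
n=0,k=3: c = 3+3 = 6
n=0,k=4: c = 6+4 = 10
n=0,k=5: c = 10+5 = 15
n=1,k=1: c = 15+2 = 17
n=1,k=2: c = 17+3 = 20
n=1,k=3: c = 20+4 = 24
n=1,k=4: c = 24+5 = 29
n=1,k=5: c = 29+6 = 35
n=2,k=1: c = 35+3 = 38
n=2,k=2: c = 38+4 = 42
n=2,k=3: c = 42+5 = 47
n=2,k=4: c = 47+6 = 53
n=2,k=5: c = 53+7 = 60
n=3,k=1: c = 60+4 = 64
n=3,k=2: c = 64+5 = 69
n=3,k=3: c = 69+6 = 75
n=3,k=4: c = 75+7 = 82
n=3,k=5: c = 82+8 = 90

90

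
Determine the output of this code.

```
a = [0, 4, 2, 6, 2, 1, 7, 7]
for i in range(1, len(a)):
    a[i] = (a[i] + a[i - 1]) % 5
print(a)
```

i=1: a[1] = (4+0)%5 = 4 → [0, 4, 2, 6, 2, 1, 7, 7]
i=2: a[2] = (2+4)%5 = 1 → [0, 4, 1, 6, 2, 1, 7, 7]
i=3: a[3] = (6+1)%5 = 2 → [0, 4, 1, 2, 2, 1, 7, 7]
i=4: a[4] = (2+2)%5 = 4 → [0, 4, 1, 2, 4, 1, 7, 7]
i=5: a[5] = (1+4)%5 = 0 → [0, 4, 1, 2, 4, 0, 7, 7]
i=6: a[6] = (7+0)%5 = 2 → [0, 4, 1, 2, 4, 0, 2, 7]
i=7: a[7] = (7+2)%5 = 4 → [0, 4, 1, 2, 4, 0, 2, 4]

[0, 4, 1, 2, 4, 0, 2, 4]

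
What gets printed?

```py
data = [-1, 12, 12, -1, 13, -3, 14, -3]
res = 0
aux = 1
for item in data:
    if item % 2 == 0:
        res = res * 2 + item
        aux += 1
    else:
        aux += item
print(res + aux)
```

95

item=-1: not even; aux=0
item=12: even, res = 0*2+12 = 12; aux=1
item=12: even, res = 12*2+12 = 36; aux=2
item=-1: not even; aux=1
item=13: not even; aux=14
item=-3: not even; aux=11
item=14: even, res = 36*2+14 = 86; aux=12
item=-3: not even; aux=9
res+aux = 86+9 = 95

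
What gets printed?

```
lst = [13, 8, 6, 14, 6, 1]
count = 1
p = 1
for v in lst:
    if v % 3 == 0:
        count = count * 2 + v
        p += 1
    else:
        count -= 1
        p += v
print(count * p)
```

429

v=13: not %3==0, count = 1-1 = 0; p=14
v=8: not %3==0, count = 0-1 = -1; p=22
v=6: %3==0, count = (-1)*2+6 = 4; p=23
v=14: not %3==0, count = 4-1 = 3; p=37
v=6: %3==0, count = 3*2+6 = 12; p=38
v=1: not %3==0, count = 12-1 = 11; p=39
count*p = 11*39 = 429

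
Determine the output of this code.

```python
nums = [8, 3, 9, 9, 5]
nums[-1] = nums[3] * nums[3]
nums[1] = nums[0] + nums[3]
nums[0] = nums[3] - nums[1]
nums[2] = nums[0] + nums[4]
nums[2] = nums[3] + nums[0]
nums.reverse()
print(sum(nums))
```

100

nums[-1] = nums[3]*nums[3] = 9*9 = 81 → [8, 3, 9, 9, 81]
nums[1] = nums[0]+nums[3] = 8+9 = 17 → [8, 17, 9, 9, 81]
nums[0] = nums[3]-nums[1] = 9-17 = -8 → [-8, 17, 9, 9, 81]
nums[2] = nums[0]+nums[4] = (-8)+81 = 73 → [-8, 17, 73, 9, 81]
nums[2] = nums[3]+nums[0] = 9+(-8) = 1 → [-8, 17, 1, 9, 81]
reverse → [81, 9, 1, 17, -8]
sum = 100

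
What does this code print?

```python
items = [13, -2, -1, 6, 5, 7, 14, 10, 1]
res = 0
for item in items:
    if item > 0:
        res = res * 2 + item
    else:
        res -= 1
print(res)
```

1109

item=13: >0, res = 0*2+13 = 13
item=-2: not >0, res = 13-1 = 12
item=-1: not >0, res = 12-1 = 11
item=6: >0, res = 11*2+6 = 28
item=5: >0, res = 28*2+5 = 61
item=7: >0, res = 61*2+7 = 129
item=14: >0, res = 129*2+14 = 272
item=10: >0, res = 272*2+10 = 554
item=1: >0, res = 554*2+1 = 1109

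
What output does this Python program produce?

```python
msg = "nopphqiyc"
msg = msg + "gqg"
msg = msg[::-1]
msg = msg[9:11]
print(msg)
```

+ 'gqg' → 'nopphqiycgqg'
reverse → 'gqgcyiqhppon'
slice [9:11] → 'po'

po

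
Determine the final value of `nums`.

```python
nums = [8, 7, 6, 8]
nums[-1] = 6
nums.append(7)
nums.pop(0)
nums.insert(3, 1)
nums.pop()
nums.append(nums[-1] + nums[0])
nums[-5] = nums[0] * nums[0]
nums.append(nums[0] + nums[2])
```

nums[-1] = 6 → [8, 7, 6, 6]
append 7 → [8, 7, 6, 6, 7]
pop(0) removes 8 → [7, 6, 6, 7]
insert 1 at 3 → [7, 6, 6, 1, 7]
pop() removes 7 → [7, 6, 6, 1]
append nums[-1]+nums[0] = 1+7 = 8 → [7, 6, 6, 1, 8]
nums[-5] = nums[0]*nums[0] = 7*7 = 49 → [49, 6, 6, 1, 8]
append nums[0]+nums[2] = 49+6 = 55 → [49, 6, 6, 1, 8, 55]

[49, 6, 6, 1, 8, 55]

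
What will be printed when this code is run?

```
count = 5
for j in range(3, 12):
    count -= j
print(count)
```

j=3: count = 5-3 = 2
j=4: count = 2-4 = -2
j=5: count = (-2)-5 = -7
j=6: count = (-7)-6 = -13
j=7: count = (-13)-7 = -20
j=8: count = (-20)-8 = -28
j=9: count = (-28)-9 = -37
j=10: count = (-37)-10 = -47
j=11: count = (-47)-11 = -58

-58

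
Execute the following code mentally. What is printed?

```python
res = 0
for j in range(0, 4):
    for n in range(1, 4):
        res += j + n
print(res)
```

42

j=0,n=1: res = 0+1 = 1
j=0,n=2: res = 1+2 = 3
j=0,n=3: res = 3+3 = 6
j=1,n=1: res = 6+2 = 8
j=1,n=2: res = 8+3 = 11
j=1,n=3: res = 11+4 = 15
j=2,n=1: res = 15+3 = 18
j=2,n=2: res = 18+4 = 22
j=2,n=3: res = 22+5 = 27
j=3,n=1: res = 27+4 = 31
j=3,n=2: res = 31+5 = 36
j=3,n=3: res = 36+6 = 42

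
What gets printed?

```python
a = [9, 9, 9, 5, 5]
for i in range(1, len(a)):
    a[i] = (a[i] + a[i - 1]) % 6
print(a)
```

[9, 0, 3, 2, 1]

i=1: a[1] = (9+9)%6 = 0 → [9, 0, 9, 5, 5]
i=2: a[2] = (9+0)%6 = 3 → [9, 0, 3, 5, 5]
i=3: a[3] = (5+3)%6 = 2 → [9, 0, 3, 2, 5]
i=4: a[4] = (5+2)%6 = 1 → [9, 0, 3, 2, 1]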